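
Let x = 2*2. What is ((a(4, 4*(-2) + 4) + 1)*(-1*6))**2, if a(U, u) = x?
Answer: 900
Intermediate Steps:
x = 4
a(U, u) = 4
((a(4, 4*(-2) + 4) + 1)*(-1*6))**2 = ((4 + 1)*(-1*6))**2 = (5*(-6))**2 = (-30)**2 = 900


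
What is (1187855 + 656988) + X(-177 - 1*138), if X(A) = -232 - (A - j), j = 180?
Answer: 1845106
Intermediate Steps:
X(A) = -52 - A (X(A) = -232 - (A - 1*180) = -232 - (A - 180) = -232 - (-180 + A) = -232 + (180 - A) = -52 - A)
(1187855 + 656988) + X(-177 - 1*138) = (1187855 + 656988) + (-52 - (-177 - 1*138)) = 1844843 + (-52 - (-177 - 138)) = 1844843 + (-52 - 1*(-315)) = 1844843 + (-52 + 315) = 1844843 + 263 = 1845106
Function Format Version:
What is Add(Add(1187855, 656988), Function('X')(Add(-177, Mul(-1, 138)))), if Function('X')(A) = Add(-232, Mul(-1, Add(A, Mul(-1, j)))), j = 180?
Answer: 1845106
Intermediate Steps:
Function('X')(A) = Add(-52, Mul(-1, A)) (Function('X')(A) = Add(-232, Mul(-1, Add(A, Mul(-1, 180)))) = Add(-232, Mul(-1, Add(A, -180))) = Add(-232, Mul(-1, Add(-180, A))) = Add(-232, Add(180, Mul(-1, A))) = Add(-52, Mul(-1, A)))
Add(Add(1187855, 656988), Function('X')(Add(-177, Mul(-1, 138)))) = Add(Add(1187855, 656988), Add(-52, Mul(-1, Add(-177, Mul(-1, 138))))) = Add(1844843, Add(-52, Mul(-1, Add(-177, -138)))) = Add(1844843, Add(-52, Mul(-1, -315))) = Add(1844843, Add(-52, 315)) = Add(1844843, 263) = 1845106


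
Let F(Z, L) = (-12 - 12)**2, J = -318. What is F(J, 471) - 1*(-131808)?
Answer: 132384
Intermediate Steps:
F(Z, L) = 576 (F(Z, L) = (-24)**2 = 576)
F(J, 471) - 1*(-131808) = 576 - 1*(-131808) = 576 + 131808 = 132384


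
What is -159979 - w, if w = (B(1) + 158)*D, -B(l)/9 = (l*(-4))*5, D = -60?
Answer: -139699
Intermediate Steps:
B(l) = 180*l (B(l) = -9*l*(-4)*5 = -9*(-4*l)*5 = -(-180)*l = 180*l)
w = -20280 (w = (180*1 + 158)*(-60) = (180 + 158)*(-60) = 338*(-60) = -20280)
-159979 - w = -159979 - 1*(-20280) = -159979 + 20280 = -139699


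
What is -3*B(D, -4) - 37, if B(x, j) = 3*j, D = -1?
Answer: -1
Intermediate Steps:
-3*B(D, -4) - 37 = -9*(-4) - 37 = -3*(-12) - 37 = 36 - 37 = -1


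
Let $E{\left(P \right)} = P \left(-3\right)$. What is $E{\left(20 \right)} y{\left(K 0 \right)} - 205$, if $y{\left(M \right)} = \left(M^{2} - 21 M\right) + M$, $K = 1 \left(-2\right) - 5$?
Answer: $-205$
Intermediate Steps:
$K = -7$ ($K = -2 - 5 = -7$)
$E{\left(P \right)} = - 3 P$
$y{\left(M \right)} = M^{2} - 20 M$
$E{\left(20 \right)} y{\left(K 0 \right)} - 205 = \left(-3\right) 20 \left(-7\right) 0 \left(-20 - 0\right) - 205 = - 60 \cdot 0 \left(-20 + 0\right) - 205 = - 60 \cdot 0 \left(-20\right) - 205 = \left(-60\right) 0 - 205 = 0 - 205 = -205$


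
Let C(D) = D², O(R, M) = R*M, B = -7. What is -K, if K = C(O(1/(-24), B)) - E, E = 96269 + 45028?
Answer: 81387023/576 ≈ 1.4130e+5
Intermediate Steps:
O(R, M) = M*R
E = 141297
K = -81387023/576 (K = (-7/(-24))² - 1*141297 = (-7*(-1/24))² - 141297 = (7/24)² - 141297 = 49/576 - 141297 = -81387023/576 ≈ -1.4130e+5)
-K = -1*(-81387023/576) = 81387023/576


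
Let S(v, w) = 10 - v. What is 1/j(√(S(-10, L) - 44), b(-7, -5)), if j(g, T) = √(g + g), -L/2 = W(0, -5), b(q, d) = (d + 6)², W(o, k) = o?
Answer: -6^(¾)*I^(3/2)/12 ≈ 0.2259 - 0.2259*I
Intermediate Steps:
b(q, d) = (6 + d)²
L = 0 (L = -2*0 = 0)
j(g, T) = √2*√g (j(g, T) = √(2*g) = √2*√g)
1/j(√(S(-10, L) - 44), b(-7, -5)) = 1/(√2*√(√((10 - 1*(-10)) - 44))) = 1/(√2*√(√((10 + 10) - 44))) = 1/(√2*√(√(20 - 44))) = 1/(√2*√(√(-24))) = 1/(√2*√(2*I*√6)) = 1/(√2*(2^(¾)*3^(¼)*√I)) = 1/(2*6^(¼)*√I) = -6^(¾)*I^(3/2)/12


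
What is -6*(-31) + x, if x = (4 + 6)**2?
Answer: 286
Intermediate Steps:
x = 100 (x = 10**2 = 100)
-6*(-31) + x = -6*(-31) + 100 = 186 + 100 = 286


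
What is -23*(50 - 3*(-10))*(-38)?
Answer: 69920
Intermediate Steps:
-23*(50 - 3*(-10))*(-38) = -23*(50 - 1*(-30))*(-38) = -23*(50 + 30)*(-38) = -23*80*(-38) = -1840*(-38) = 69920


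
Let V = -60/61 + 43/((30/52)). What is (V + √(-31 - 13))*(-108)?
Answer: -2422728/305 - 216*I*√11 ≈ -7943.4 - 716.39*I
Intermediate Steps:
V = 67298/915 (V = -60*1/61 + 43/((30*(1/52))) = -60/61 + 43/(15/26) = -60/61 + 43*(26/15) = -60/61 + 1118/15 = 67298/915 ≈ 73.550)
(V + √(-31 - 13))*(-108) = (67298/915 + √(-31 - 13))*(-108) = (67298/915 + √(-44))*(-108) = (67298/915 + 2*I*√11)*(-108) = -2422728/305 - 216*I*√11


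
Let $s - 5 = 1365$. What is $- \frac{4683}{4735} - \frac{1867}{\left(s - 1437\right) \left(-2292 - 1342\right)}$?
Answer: $- \frac{1149047719}{1152868330} \approx -0.99669$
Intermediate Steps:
$s = 1370$ ($s = 5 + 1365 = 1370$)
$- \frac{4683}{4735} - \frac{1867}{\left(s - 1437\right) \left(-2292 - 1342\right)} = - \frac{4683}{4735} - \frac{1867}{\left(1370 - 1437\right) \left(-2292 - 1342\right)} = \left(-4683\right) \frac{1}{4735} - \frac{1867}{\left(-67\right) \left(-3634\right)} = - \frac{4683}{4735} - \frac{1867}{243478} = - \frac{1149047719}{1152868330}$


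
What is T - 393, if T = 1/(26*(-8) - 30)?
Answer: -93535/238 ≈ -393.00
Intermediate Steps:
T = -1/238 (T = 1/(-208 - 30) = 1/(-238) = -1/238 ≈ -0.0042017)
T - 393 = -1/238 - 393 = -93535/238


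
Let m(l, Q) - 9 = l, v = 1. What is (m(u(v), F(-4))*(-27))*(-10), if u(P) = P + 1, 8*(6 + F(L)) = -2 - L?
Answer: 2970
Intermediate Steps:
F(L) = -25/4 - L/8 (F(L) = -6 + (-2 - L)/8 = -6 + (-¼ - L/8) = -25/4 - L/8)
u(P) = 1 + P
m(l, Q) = 9 + l
(m(u(v), F(-4))*(-27))*(-10) = ((9 + (1 + 1))*(-27))*(-10) = ((9 + 2)*(-27))*(-10) = (11*(-27))*(-10) = -297*(-10) = 2970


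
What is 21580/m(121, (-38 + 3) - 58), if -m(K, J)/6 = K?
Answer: -10790/363 ≈ -29.725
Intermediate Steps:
m(K, J) = -6*K
21580/m(121, (-38 + 3) - 58) = 21580/((-6*121)) = 21580/(-726) = 21580*(-1/726) = -10790/363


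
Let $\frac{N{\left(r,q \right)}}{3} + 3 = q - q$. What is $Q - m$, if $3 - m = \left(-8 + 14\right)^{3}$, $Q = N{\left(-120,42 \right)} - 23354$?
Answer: $-23150$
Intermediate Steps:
$N{\left(r,q \right)} = -9$ ($N{\left(r,q \right)} = -9 + 3 \left(q - q\right) = -9 + 3 \cdot 0 = -9 + 0 = -9$)
$Q = -23363$ ($Q = -9 - 23354 = -23363$)
$m = -213$ ($m = 3 - \left(-8 + 14\right)^{3} = 3 - 6^{3} = 3 - 216 = -213$)
$Q - m = -23363 - -213 = -23363 + 213 = -23150$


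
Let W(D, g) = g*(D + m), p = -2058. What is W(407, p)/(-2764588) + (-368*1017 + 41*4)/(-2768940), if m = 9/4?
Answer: 1683156294203/3827489148360 ≈ 0.43975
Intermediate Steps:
m = 9/4 (m = 9*(¼) = 9/4 ≈ 2.2500)
W(D, g) = g*(9/4 + D) (W(D, g) = g*(D + 9/4) = g*(9/4 + D))
W(407, p)/(-2764588) + (-368*1017 + 41*4)/(-2768940) = ((¼)*(-2058)*(9 + 4*407))/(-2764588) + (-368*1017 + 41*4)/(-2768940) = ((¼)*(-2058)*(9 + 1628))*(-1/2764588) + (-374256 + 164)*(-1/2768940) = ((¼)*(-2058)*1637)*(-1/2764588) - 374092*(-1/2768940) = -1684473/2*(-1/2764588) + 93523/692235 = 1684473/5529176 + 93523/692235 = 1683156294203/3827489148360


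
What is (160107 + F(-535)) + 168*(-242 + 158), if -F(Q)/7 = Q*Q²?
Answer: 1072058620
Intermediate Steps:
F(Q) = -7*Q³ (F(Q) = -7*Q*Q² = -7*Q³)
(160107 + F(-535)) + 168*(-242 + 158) = (160107 - 7*(-535)³) + 168*(-242 + 158) = (160107 - 7*(-153130375)) + 168*(-84) = (160107 + 1071912625) - 14112 = 1072072732 - 14112 = 1072058620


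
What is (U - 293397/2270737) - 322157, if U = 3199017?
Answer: 6532592152423/2270737 ≈ 2.8769e+6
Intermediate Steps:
(U - 293397/2270737) - 322157 = (3199017 - 293397/2270737) - 322157 = 7264125972132/2270737 - 322157 = 6532592152423/2270737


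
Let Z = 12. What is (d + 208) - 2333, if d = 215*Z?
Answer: 455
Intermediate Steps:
d = 2580 (d = 215*12 = 2580)
(d + 208) - 2333 = (2580 + 208) - 2333 = 2788 - 2333 = 455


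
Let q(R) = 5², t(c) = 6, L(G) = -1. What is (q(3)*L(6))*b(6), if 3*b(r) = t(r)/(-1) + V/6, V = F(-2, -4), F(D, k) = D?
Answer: 475/9 ≈ 52.778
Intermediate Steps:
V = -2
q(R) = 25
b(r) = -19/9 (b(r) = (6/(-1) - 2/6)/3 = (6*(-1) - 2*⅙)/3 = (-6 - ⅓)/3 = (⅓)*(-19/3) = -19/9)
(q(3)*L(6))*b(6) = (25*(-1))*(-19/9) = -25*(-19/9) = 475/9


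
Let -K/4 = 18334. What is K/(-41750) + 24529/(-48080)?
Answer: 250190913/200734000 ≈ 1.2464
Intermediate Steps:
K = -73336 (K = -4*18334 = -73336)
K/(-41750) + 24529/(-48080) = -73336/(-41750) + 24529/(-48080) = -73336*(-1/41750) + 24529*(-1/48080) = 36668/20875 - 24529/48080 = 250190913/200734000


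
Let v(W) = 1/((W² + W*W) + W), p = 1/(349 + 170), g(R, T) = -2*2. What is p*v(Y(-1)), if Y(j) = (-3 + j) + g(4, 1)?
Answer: 1/62280 ≈ 1.6057e-5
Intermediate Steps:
g(R, T) = -4
Y(j) = -7 + j (Y(j) = (-3 + j) - 4 = -7 + j)
p = 1/519 ≈ 0.0019268
v(W) = 1/(W + 2*W²) (v(W) = 1/((W² + W²) + W) = 1/(2*W² + W) = 1/(W + 2*W²))
p*v(Y(-1)) = (1/((-7 - 1)*(1 + 2*(-7 - 1))))/519 = (1/((-8)*(1 + 2*(-8))))/519 = (-1/(8*(1 - 16)))/519 = (-⅛/(-15))/519 = (-⅛*(-1/15))/519 = (1/519)*(1/120) = 1/62280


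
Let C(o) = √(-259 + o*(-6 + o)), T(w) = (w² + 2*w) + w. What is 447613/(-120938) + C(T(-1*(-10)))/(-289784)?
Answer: -447613/120938 - √15861/289784 ≈ -3.7016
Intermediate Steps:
T(w) = w² + 3*w
447613/(-120938) + C(T(-1*(-10)))/(-289784) = 447613/(-120938) + √(-259 + ((-1*(-10))*(3 - 1*(-10)))² - 6*(-1*(-10))*(3 - 1*(-10)))/(-289784) = 447613*(-1/120938) + √(-259 + (10*(3 + 10))² - 60*(3 + 10))*(-1/289784) = -447613/120938 + √(-259 + (10*13)² - 60*13)*(-1/289784) = -447613/120938 + √(-259 + 130² - 6*130)*(-1/289784) = -447613/120938 + √(-259 + 16900 - 780)*(-1/289784) = -447613/120938 + √15861*(-1/289784) = -447613/120938 - √15861/289784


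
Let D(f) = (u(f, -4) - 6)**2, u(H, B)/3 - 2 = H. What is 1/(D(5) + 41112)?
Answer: 1/41337 ≈ 2.4191e-5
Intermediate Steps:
u(H, B) = 6 + 3*H
D(f) = 9*f**2 (D(f) = ((6 + 3*f) - 6)**2 = (3*f)**2 = 9*f**2)
1/(D(5) + 41112) = 1/(9*5**2 + 41112) = 1/(9*25 + 41112) = 1/(225 + 41112) = 1/41337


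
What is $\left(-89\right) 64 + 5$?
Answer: $-5691$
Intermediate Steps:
$\left(-89\right) 64 + 5 = -5696 + 5 = -5691$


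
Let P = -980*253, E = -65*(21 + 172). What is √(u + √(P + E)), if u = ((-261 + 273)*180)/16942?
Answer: √(9148680 + 71757841*I*√260485)/8471 ≈ 15.977 + 15.973*I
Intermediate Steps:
E = -12545 (E = -65*193 = -12545)
P = -247940
u = 1080/8471 (u = (12*180)*(1/16942) = 2160*(1/16942) = 1080/8471 ≈ 0.12749)
√(u + √(P + E)) = √(1080/8471 + √(-247940 - 12545)) = √(1080/8471 + √(-260485)) = √(1080/8471 + I*√260485)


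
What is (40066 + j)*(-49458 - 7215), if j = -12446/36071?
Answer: -11700612369360/5153 ≈ -2.2706e+9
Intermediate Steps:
j = -1778/5153 (j = -12446*1/36071 = -1778/5153 ≈ -0.34504)
(40066 + j)*(-49458 - 7215) = (40066 - 1778/5153)*(-49458 - 7215) = (206458320/5153)*(-56673) = -11700612369360/5153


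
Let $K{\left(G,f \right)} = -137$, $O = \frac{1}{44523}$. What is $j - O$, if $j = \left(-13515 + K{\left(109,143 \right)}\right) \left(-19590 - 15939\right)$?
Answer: $\frac{21595520869883}{44523} \approx 4.8504 \cdot 10^{8}$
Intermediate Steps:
$O = \frac{1}{44523} \approx 2.246 \cdot 10^{-5}$
$j = 485041908$ ($j = \left(-13515 - 137\right) \left(-19590 - 15939\right) = \left(-13652\right) \left(-35529\right) = 485041908$)
$j - O = 485041908 - \frac{1}{44523} = \frac{21595520869883}{44523}$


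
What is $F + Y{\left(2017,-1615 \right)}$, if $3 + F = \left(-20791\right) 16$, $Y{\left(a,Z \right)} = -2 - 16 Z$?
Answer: $-306821$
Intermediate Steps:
$F = -332659$ ($F = -3 - 332656 = -332659$)
$F + Y{\left(2017,-1615 \right)} = -332659 - -25838 = -332659 + \left(-2 + 25840\right) = -332659 + 25838 = -306821$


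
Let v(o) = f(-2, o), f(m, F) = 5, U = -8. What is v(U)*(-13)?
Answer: -65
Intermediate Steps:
v(o) = 5
v(U)*(-13) = 5*(-13) = -65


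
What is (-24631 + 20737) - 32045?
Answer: -35939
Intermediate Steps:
(-24631 + 20737) - 32045 = -3894 - 32045 = -35939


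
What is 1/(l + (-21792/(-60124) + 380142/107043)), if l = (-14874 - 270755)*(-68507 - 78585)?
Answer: 536321111/22532856181690892570 ≈ 2.3802e-11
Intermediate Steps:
l = 42013740868 (l = -285629*(-147092) = 42013740868)
1/(l + (-21792/(-60124) + 380142/107043)) = 1/(42013740868 + (-21792/(-60124) + 380142/107043)) = 1/(42013740868 + (-21792*(-1/60124) + 380142*(1/107043))) = 1/(42013740868 + (5448/15031 + 126714/35681)) = 1/(42013740868 + 2099028222/536321111) = 1/(22532856181690892570/536321111) = 536321111/22532856181690892570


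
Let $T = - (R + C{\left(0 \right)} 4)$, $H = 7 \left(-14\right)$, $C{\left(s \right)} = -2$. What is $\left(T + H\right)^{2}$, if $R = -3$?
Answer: $7569$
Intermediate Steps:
$H = -98$
$T = 11$ ($T = - (-3 - 8) = \left(-1\right) \left(-11\right) = 11$)
$\left(T + H\right)^{2} = \left(11 - 98\right)^{2} = \left(-87\right)^{2} = 7569$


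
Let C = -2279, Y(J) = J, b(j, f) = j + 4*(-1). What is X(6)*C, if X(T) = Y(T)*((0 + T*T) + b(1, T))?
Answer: -451242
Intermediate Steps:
b(j, f) = -4 + j (b(j, f) = j - 4 = -4 + j)
X(T) = T*(-3 + T**2) (X(T) = T*((0 + T*T) + (-4 + 1)) = T*((0 + T**2) - 3) = T*(T**2 - 3) = T*(-3 + T**2))
X(6)*C = (6*(-3 + 6**2))*(-2279) = (6*(-3 + 36))*(-2279) = (6*33)*(-2279) = 198*(-2279) = -451242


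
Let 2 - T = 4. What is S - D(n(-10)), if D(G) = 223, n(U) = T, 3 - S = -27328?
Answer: 27108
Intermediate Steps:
T = -2 (T = 2 - 1*4 = 2 - 4 = -2)
S = 27331 (S = 3 - 1*(-27328) = 3 + 27328 = 27331)
n(U) = -2
S - D(n(-10)) = 27331 - 1*223 = 27331 - 223 = 27108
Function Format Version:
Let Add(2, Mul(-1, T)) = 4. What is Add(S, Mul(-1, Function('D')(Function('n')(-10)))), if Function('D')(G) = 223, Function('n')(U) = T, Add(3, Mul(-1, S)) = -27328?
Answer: 27108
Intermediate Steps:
T = -2 (T = Add(2, Mul(-1, 4)) = Add(2, -4) = -2)
S = 27331 (S = Add(3, Mul(-1, -27328)) = Add(3, 27328) = 27331)
Function('n')(U) = -2
Add(S, Mul(-1, Function('D')(Function('n')(-10)))) = Add(27331, Mul(-1, 223)) = Add(27331, -223) = 27108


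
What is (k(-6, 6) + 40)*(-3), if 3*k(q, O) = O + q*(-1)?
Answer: -132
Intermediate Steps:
k(q, O) = -q/3 + O/3 (k(q, O) = (O + q*(-1))/3 = (O - q)/3 = -q/3 + O/3)
(k(-6, 6) + 40)*(-3) = ((-1/3*(-6) + (1/3)*6) + 40)*(-3) = ((2 + 2) + 40)*(-3) = (4 + 40)*(-3) = 44*(-3) = -132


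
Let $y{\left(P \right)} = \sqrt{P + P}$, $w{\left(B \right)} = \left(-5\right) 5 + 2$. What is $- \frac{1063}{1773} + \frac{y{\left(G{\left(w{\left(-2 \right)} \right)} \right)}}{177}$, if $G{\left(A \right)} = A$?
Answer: $- \frac{1063}{1773} + \frac{i \sqrt{46}}{177} \approx -0.59955 + 0.038318 i$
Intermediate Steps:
$w{\left(B \right)} = -23$ ($w{\left(B \right)} = -25 + 2 = -23$)
$y{\left(P \right)} = \sqrt{2} \sqrt{P}$ ($y{\left(P \right)} = \sqrt{2 P} = \sqrt{2} \sqrt{P}$)
$- \frac{1063}{1773} + \frac{y{\left(G{\left(w{\left(-2 \right)} \right)} \right)}}{177} = - \frac{1063}{1773} + \frac{\sqrt{2} \sqrt{-23}}{177} = \left(-1063\right) \frac{1}{1773} + \sqrt{2} i \sqrt{23} \cdot \frac{1}{177} = - \frac{1063}{1773} + i \sqrt{46} \cdot \frac{1}{177} = - \frac{1063}{1773} + \frac{i \sqrt{46}}{177}$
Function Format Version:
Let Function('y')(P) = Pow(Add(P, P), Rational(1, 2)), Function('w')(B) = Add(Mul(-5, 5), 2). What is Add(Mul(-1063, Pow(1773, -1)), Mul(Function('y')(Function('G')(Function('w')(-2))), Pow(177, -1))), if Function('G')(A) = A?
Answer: Add(Rational(-1063, 1773), Mul(Rational(1, 177), I, Pow(46, Rational(1, 2)))) ≈ Add(-0.59955, Mul(0.038318, I))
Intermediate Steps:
Function('w')(B) = -23 (Function('w')(B) = Add(-25, 2) = -23)
Function('y')(P) = Mul(Pow(2, Rational(1, 2)), Pow(P, Rational(1, 2))) (Function('y')(P) = Pow(Mul(2, P), Rational(1, 2)) = Mul(Pow(2, Rational(1, 2)), Pow(P, Rational(1, 2))))
Add(Mul(-1063, Pow(1773, -1)), Mul(Function('y')(Function('G')(Function('w')(-2))), Pow(177, -1))) = Add(Mul(-1063, Pow(1773, -1)), Mul(Mul(Pow(2, Rational(1, 2)), Pow(-23, Rational(1, 2))), Pow(177, -1))) = Add(Mul(-1063, Rational(1, 1773)), Mul(Mul(Pow(2, Rational(1, 2)), Mul(I, Pow(23, Rational(1, 2)))), Rational(1, 177))) = Add(Rational(-1063, 1773), Mul(Mul(I, Pow(46, Rational(1, 2))), Rational(1, 177))) = Add(Rational(-1063, 1773), Mul(Rational(1, 177), I, Pow(46, Rational(1, 2))))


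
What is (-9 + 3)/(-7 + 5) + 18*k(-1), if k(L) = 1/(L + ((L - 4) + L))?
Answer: 3/7 ≈ 0.42857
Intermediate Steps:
k(L) = 1/(-4 + 3*L) (k(L) = 1/(L + ((-4 + L) + L)) = 1/(L + (-4 + 2*L)) = 1/(-4 + 3*L))
(-9 + 3)/(-7 + 5) + 18*k(-1) = (-9 + 3)/(-7 + 5) + 18/(-4 + 3*(-1)) = -6/(-2) + 18/(-4 - 3) = -6*(-½) + 18/(-7) = 3 + 18*(-⅐) = 3 - 18/7 = 3/7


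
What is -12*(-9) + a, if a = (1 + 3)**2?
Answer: 124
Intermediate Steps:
a = 16 (a = 4**2 = 16)
-12*(-9) + a = -12*(-9) + 16 = 108 + 16 = 124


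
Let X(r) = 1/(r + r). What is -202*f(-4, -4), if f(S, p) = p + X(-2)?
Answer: 1717/2 ≈ 858.50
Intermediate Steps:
X(r) = 1/(2*r)
f(S, p) = -1/4 + p (f(S, p) = p + (1/2)/(-2) = p + (1/2)*(-1/2) = p - 1/4 = -1/4 + p)
-202*f(-4, -4) = -202*(-1/4 - 4) = -202*(-17/4) = 1717/2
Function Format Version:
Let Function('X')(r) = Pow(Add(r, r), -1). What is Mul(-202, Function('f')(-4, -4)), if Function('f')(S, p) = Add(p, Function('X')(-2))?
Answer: Rational(1717, 2) ≈ 858.50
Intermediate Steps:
Function('X')(r) = Mul(Rational(1, 2), Pow(r, -1)) (Function('X')(r) = Pow(Mul(2, r), -1) = Mul(Rational(1, 2), Pow(r, -1)))
Function('f')(S, p) = Add(Rational(-1, 4), p) (Function('f')(S, p) = Add(p, Mul(Rational(1, 2), Pow(-2, -1))) = Add(p, Mul(Rational(1, 2), Rational(-1, 2))) = Add(p, Rational(-1, 4)) = Add(Rational(-1, 4), p))
Mul(-202, Function('f')(-4, -4)) = Mul(-202, Add(Rational(-1, 4), -4)) = Mul(-202, Rational(-17, 4)) = Rational(1717, 2)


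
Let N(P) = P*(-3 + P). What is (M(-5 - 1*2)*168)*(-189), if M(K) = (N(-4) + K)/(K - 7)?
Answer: 47628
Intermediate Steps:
M(K) = (28 + K)/(-7 + K) (M(K) = (-4*(-3 - 4) + K)/(K - 7) = (-4*(-7) + K)/(-7 + K) = (28 + K)/(-7 + K))
(M(-5 - 1*2)*168)*(-189) = (((28 + (-5 - 1*2))/(-7 + (-5 - 1*2)))*168)*(-189) = (((28 + (-5 - 2))/(-7 + (-5 - 2)))*168)*(-189) = (((28 - 7)/(-7 - 7))*168)*(-189) = ((21/(-14))*168)*(-189) = (-1/14*21*168)*(-189) = -3/2*168*(-189) = -252*(-189) = 47628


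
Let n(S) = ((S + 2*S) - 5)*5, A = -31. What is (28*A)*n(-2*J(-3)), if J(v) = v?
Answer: -56420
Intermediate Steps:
n(S) = -25 + 15*S (n(S) = (3*S - 5)*5 = (-5 + 3*S)*5 = -25 + 15*S)
(28*A)*n(-2*J(-3)) = (28*(-31))*(-25 + 15*(-2*(-3))) = -868*(-25 + 15*6) = -868*(-25 + 90) = -868*65 = -56420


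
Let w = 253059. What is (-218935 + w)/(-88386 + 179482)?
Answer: 8531/22774 ≈ 0.37459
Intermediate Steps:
(-218935 + w)/(-88386 + 179482) = (-218935 + 253059)/(-88386 + 179482) = 34124/91096 = 34124*(1/91096) = 8531/22774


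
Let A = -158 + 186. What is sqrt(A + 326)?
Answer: sqrt(354) ≈ 18.815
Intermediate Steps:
A = 28
sqrt(A + 326) = sqrt(28 + 326) = sqrt(354)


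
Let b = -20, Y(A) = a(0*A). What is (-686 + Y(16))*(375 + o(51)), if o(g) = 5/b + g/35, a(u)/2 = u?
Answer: -2580781/10 ≈ -2.5808e+5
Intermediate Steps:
a(u) = 2*u
Y(A) = 0 (Y(A) = 2*(0*A) = 2*0 = 0)
o(g) = -¼ + g/35 (o(g) = 5/(-20) + g/35 = 5*(-1/20) + g*(1/35) = -¼ + g/35)
(-686 + Y(16))*(375 + o(51)) = (-686 + 0)*(375 + (-¼ + (1/35)*51)) = -686*(375 + (-¼ + 51/35)) = -686*(375 + 169/140) = -686*52669/140 = -2580781/10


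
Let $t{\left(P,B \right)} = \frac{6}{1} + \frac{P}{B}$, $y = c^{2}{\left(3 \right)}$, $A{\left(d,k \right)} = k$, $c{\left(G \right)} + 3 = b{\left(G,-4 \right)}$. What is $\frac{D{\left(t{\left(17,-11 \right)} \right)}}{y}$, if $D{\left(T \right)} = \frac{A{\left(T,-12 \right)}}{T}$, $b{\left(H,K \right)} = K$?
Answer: $- \frac{132}{2401} \approx -0.054977$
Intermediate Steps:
$c{\left(G \right)} = -7$ ($c{\left(G \right)} = -3 - 4 = -7$)
$y = 49$ ($y = \left(-7\right)^{2} = 49$)
$t{\left(P,B \right)} = 6 + \frac{P}{B}$ ($t{\left(P,B \right)} = 6 \cdot 1 + \frac{P}{B} = 6 + \frac{P}{B}$)
$D{\left(T \right)} = - \frac{12}{T}$
$\frac{D{\left(t{\left(17,-11 \right)} \right)}}{y} = \frac{\left(-12\right) \frac{1}{6 + \frac{17}{-11}}}{49} = - \frac{12}{6 + 17 \left(- \frac{1}{11}\right)} \frac{1}{49} = - \frac{12}{6 - \frac{17}{11}} \cdot \frac{1}{49} = - \frac{12}{\frac{49}{11}} \cdot \frac{1}{49} = \left(-12\right) \frac{11}{49} \cdot \frac{1}{49} = \left(- \frac{132}{49}\right) \frac{1}{49} = - \frac{132}{2401}$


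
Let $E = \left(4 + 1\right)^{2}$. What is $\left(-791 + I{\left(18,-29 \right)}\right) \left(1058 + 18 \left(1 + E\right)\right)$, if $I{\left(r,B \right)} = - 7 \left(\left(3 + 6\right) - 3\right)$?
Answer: $-1271158$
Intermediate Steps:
$E = 25$ ($E = 5^{2} = 25$)
$I{\left(r,B \right)} = -42$ ($I{\left(r,B \right)} = - 7 \left(9 - 3\right) = \left(-7\right) 6 = -42$)
$\left(-791 + I{\left(18,-29 \right)}\right) \left(1058 + 18 \left(1 + E\right)\right) = \left(-791 - 42\right) \left(1058 + 18 \left(1 + 25\right)\right) = - 833 \left(1058 + 18 \cdot 26\right) = - 833 \left(1058 + 468\right) = \left(-833\right) 1526 = -1271158$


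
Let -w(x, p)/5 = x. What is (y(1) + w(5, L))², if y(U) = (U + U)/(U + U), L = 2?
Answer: 576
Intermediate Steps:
w(x, p) = -5*x
y(U) = 1 (y(U) = (2*U)/((2*U)) = (2*U)*(1/(2*U)) = 1)
(y(1) + w(5, L))² = (1 - 5*5)² = (1 - 25)² = (-24)² = 576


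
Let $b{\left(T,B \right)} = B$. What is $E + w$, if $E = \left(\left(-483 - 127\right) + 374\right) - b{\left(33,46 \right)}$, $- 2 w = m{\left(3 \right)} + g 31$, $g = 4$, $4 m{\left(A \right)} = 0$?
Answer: $-344$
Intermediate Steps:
$m{\left(A \right)} = 0$ ($m{\left(A \right)} = \frac{1}{4} \cdot 0 = 0$)
$w = -62$ ($w = - \frac{0 + 4 \cdot 31}{2} = - \frac{0 + 124}{2} = \left(- \frac{1}{2}\right) 124 = -62$)
$E = -282$ ($E = \left(\left(-483 - 127\right) + 374\right) - 46 = \left(-610 + 374\right) - 46 = -236 - 46 = -282$)
$E + w = -282 - 62 = -344$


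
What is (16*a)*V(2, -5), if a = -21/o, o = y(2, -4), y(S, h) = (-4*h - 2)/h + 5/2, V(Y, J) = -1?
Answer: -336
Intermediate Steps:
y(S, h) = 5/2 + (-2 - 4*h)/h (y(S, h) = (-2 - 4*h)/h + 5*(½) = (-2 - 4*h)/h + 5/2 = 5/2 + (-2 - 4*h)/h)
o = -1 (o = -3/2 - 2/(-4) = -3/2 - 2*(-¼) = -3/2 + ½ = -1)
a = 21 (a = -21/(-1) = -21*(-1) = 21)
(16*a)*V(2, -5) = (16*21)*(-1) = 336*(-1) = -336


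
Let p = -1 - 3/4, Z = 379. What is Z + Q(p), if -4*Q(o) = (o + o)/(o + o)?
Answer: 1515/4 ≈ 378.75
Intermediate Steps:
p = -7/4 (p = -1 - 3/4 = -1 - 1*¾ = -1 - ¾ = -7/4 ≈ -1.7500)
Q(o) = -¼ (Q(o) = -(o + o)/(4*(o + o)) = -2*o/(4*(2*o)) = -2*o*1/(2*o)/4 = -¼*1 = -¼)
Z + Q(p) = 379 - ¼ = 1515/4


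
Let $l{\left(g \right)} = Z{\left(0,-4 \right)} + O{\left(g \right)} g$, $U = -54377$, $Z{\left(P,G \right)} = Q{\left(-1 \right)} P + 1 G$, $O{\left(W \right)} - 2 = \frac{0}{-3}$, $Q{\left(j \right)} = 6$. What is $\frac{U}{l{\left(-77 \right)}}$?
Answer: $\frac{54377}{158} \approx 344.16$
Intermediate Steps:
$O{\left(W \right)} = 2$ ($O{\left(W \right)} = 2 + \frac{0}{-3} = 2 + 0 \left(- \frac{1}{3}\right) = 2 + 0 = 2$)
$Z{\left(P,G \right)} = G + 6 P$ ($Z{\left(P,G \right)} = 6 P + 1 G = 6 P + G = G + 6 P$)
$l{\left(g \right)} = -4 + 2 g$ ($l{\left(g \right)} = \left(-4 + 6 \cdot 0\right) + 2 g = \left(-4 + 0\right) + 2 g = -4 + 2 g$)
$\frac{U}{l{\left(-77 \right)}} = - \frac{54377}{-4 + 2 \left(-77\right)} = - \frac{54377}{-4 - 154} = - \frac{54377}{-158} = \left(-54377\right) \left(- \frac{1}{158}\right) = \frac{54377}{158}$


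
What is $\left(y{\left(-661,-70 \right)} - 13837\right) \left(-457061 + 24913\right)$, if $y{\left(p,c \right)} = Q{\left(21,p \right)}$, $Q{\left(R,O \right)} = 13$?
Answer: $5974013952$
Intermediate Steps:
$y{\left(p,c \right)} = 13$
$\left(y{\left(-661,-70 \right)} - 13837\right) \left(-457061 + 24913\right) = \left(13 - 13837\right) \left(-457061 + 24913\right) = \left(-13824\right) \left(-432148\right) = 5974013952$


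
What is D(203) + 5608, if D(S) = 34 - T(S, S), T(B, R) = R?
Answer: 5439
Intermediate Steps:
D(S) = 34 - S
D(203) + 5608 = (34 - 1*203) + 5608 = (34 - 203) + 5608 = -169 + 5608 = 5439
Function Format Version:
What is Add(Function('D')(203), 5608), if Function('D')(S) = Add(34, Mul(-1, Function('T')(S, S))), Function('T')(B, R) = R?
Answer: 5439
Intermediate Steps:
Function('D')(S) = Add(34, Mul(-1, S))
Add(Function('D')(203), 5608) = Add(Add(34, Mul(-1, 203)), 5608) = Add(Add(34, -203), 5608) = Add(-169, 5608) = 5439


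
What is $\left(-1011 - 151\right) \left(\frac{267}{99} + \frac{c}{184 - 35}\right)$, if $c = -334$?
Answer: $- \frac{2601718}{4917} \approx -529.13$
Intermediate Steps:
$\left(-1011 - 151\right) \left(\frac{267}{99} + \frac{c}{184 - 35}\right) = \left(-1011 - 151\right) \left(\frac{267}{99} - \frac{334}{184 - 35}\right) = - 1162 \left(267 \cdot \frac{1}{99} - \frac{334}{149}\right) = - 1162 \left(\frac{89}{33} - \frac{334}{149}\right) = \left(-1162\right) \frac{2239}{4917} = - \frac{2601718}{4917}$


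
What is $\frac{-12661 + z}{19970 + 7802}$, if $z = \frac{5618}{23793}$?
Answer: $- \frac{301237555}{660779196} \approx -0.45588$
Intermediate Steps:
$z = \frac{5618}{23793}$ ($z = 5618 \cdot \frac{1}{23793} = \frac{5618}{23793} \approx 0.23612$)
$\frac{-12661 + z}{19970 + 7802} = \frac{-12661 + \frac{5618}{23793}}{19970 + 7802} = - \frac{301237555}{23793 \cdot 27772} = \left(- \frac{301237555}{23793}\right) \frac{1}{27772} = - \frac{301237555}{660779196}$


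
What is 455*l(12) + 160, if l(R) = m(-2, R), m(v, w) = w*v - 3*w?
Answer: -27140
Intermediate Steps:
m(v, w) = -3*w + v*w (m(v, w) = v*w - 3*w = -3*w + v*w)
l(R) = -5*R (l(R) = R*(-3 - 2) = R*(-5) = -5*R)
455*l(12) + 160 = 455*(-5*12) + 160 = 455*(-60) + 160 = -27300 + 160 = -27140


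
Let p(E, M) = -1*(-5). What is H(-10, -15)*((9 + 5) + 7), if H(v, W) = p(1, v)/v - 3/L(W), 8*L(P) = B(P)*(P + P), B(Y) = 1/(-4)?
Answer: -777/10 ≈ -77.700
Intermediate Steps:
B(Y) = -¼
p(E, M) = 5
L(P) = -P/16 (L(P) = (-(P + P)/4)/8 = (-P/2)/8 = -P/16)
H(v, W) = 5/v + 48/W (H(v, W) = 5/v - 3*(-16/W) = 5/v - (-48)/W = 5/v + 48/W)
H(-10, -15)*((9 + 5) + 7) = (5/(-10) + 48/(-15))*((9 + 5) + 7) = (5*(-⅒) + 48*(-1/15))*(14 + 7) = (-½ - 16/5)*21 = -37/10*21 = -777/10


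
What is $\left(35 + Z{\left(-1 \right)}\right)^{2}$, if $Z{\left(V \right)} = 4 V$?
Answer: $961$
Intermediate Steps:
$\left(35 + Z{\left(-1 \right)}\right)^{2} = \left(35 + 4 \left(-1\right)\right)^{2} = \left(35 - 4\right)^{2} = 31^{2} = 961$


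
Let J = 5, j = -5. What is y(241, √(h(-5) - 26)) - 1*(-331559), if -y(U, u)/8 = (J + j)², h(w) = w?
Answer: 331559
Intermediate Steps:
y(U, u) = 0 (y(U, u) = -8*(5 - 5)² = -8*0² = -8*0 = 0)
y(241, √(h(-5) - 26)) - 1*(-331559) = 0 - 1*(-331559) = 0 + 331559 = 331559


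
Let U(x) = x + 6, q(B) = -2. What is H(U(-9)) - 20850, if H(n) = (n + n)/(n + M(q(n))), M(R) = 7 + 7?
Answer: -229356/11 ≈ -20851.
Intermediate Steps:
M(R) = 14
U(x) = 6 + x
H(n) = 2*n/(14 + n) (H(n) = (n + n)/(n + 14) = (2*n)/(14 + n) = 2*n/(14 + n))
H(U(-9)) - 20850 = 2*(6 - 9)/(14 + (6 - 9)) - 20850 = 2*(-3)/(14 - 3) - 20850 = 2*(-3)/11 - 20850 = 2*(-3)*(1/11) - 20850 = -6/11 - 20850 = -229356/11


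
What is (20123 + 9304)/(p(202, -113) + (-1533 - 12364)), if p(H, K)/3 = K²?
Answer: 29427/24410 ≈ 1.2055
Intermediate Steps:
p(H, K) = 3*K²
(20123 + 9304)/(p(202, -113) + (-1533 - 12364)) = (20123 + 9304)/(3*(-113)² + (-1533 - 12364)) = 29427/(3*12769 - 13897) = 29427/(38307 - 13897) = 29427/24410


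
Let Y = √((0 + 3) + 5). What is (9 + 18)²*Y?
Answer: 1458*√2 ≈ 2061.9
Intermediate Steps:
Y = 2*√2 (Y = √(3 + 5) = √8 = 2*√2 ≈ 2.8284)
(9 + 18)²*Y = (9 + 18)²*(2*√2) = 27²*(2*√2) = 729*(2*√2) = 1458*√2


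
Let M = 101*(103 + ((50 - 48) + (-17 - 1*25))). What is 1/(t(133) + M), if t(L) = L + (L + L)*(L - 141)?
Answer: 1/4368 ≈ 0.00022894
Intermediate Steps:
t(L) = L + 2*L*(-141 + L) (t(L) = L + (2*L)*(-141 + L) = L + 2*L*(-141 + L))
M = 6363 (M = 101*(103 + (2 + (-17 - 25))) = 101*(103 + (2 - 42)) = 101*(103 - 40) = 101*63 = 6363)
1/(t(133) + M) = 1/(133*(-281 + 2*133) + 6363) = 1/(133*(-281 + 266) + 6363) = 1/(133*(-15) + 6363) = 1/(-1995 + 6363) = 1/4368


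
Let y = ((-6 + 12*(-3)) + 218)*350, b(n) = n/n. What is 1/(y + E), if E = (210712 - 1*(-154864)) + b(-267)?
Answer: 1/427177 ≈ 2.3409e-6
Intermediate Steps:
b(n) = 1
y = 61600 (y = ((-6 - 36) + 218)*350 = (-42 + 218)*350 = 176*350 = 61600)
E = 365577 (E = (210712 - 1*(-154864)) + 1 = (210712 + 154864) + 1 = 365576 + 1 = 365577)
1/(y + E) = 1/(61600 + 365577) = 1/427177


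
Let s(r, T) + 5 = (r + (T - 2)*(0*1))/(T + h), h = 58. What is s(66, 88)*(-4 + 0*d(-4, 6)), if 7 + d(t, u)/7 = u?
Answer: 1328/73 ≈ 18.192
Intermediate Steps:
d(t, u) = -49 + 7*u
s(r, T) = -5 + r/(58 + T) (s(r, T) = -5 + (r + (T - 2)*(0*1))/(T + 58) = -5 + (r + (-2 + T)*0)/(58 + T) = -5 + (r + 0)/(58 + T) = -5 + r/(58 + T))
s(66, 88)*(-4 + 0*d(-4, 6)) = ((-290 + 66 - 5*88)/(58 + 88))*(-4 + 0*(-49 + 7*6)) = ((-290 + 66 - 440)/146)*(-4 + 0*(-49 + 42)) = ((1/146)*(-664))*(-4 + 0*(-7)) = -332*(-4 + 0)/73 = -332/73*(-4) = 1328/73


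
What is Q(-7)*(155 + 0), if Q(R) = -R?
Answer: 1085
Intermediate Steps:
Q(-7)*(155 + 0) = (-1*(-7))*(155 + 0) = 7*155 = 1085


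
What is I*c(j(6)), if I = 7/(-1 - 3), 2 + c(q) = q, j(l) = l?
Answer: -7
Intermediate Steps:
c(q) = -2 + q
I = -7/4 (I = 7/(-4) = 7*(-¼) = -7/4 ≈ -1.7500)
I*c(j(6)) = -7*(-2 + 6)/4 = -7/4*4 = -7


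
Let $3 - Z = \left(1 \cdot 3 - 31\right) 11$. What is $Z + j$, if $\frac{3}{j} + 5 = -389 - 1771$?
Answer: $\frac{673312}{2165} \approx 311.0$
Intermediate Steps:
$j = - \frac{3}{2165}$ ($j = \frac{3}{-5 - 2160} = \frac{3}{-2165} = 3 \left(- \frac{1}{2165}\right) = - \frac{3}{2165} \approx -0.0013857$)
$Z = 311$ ($Z = 3 - \left(1 \cdot 3 - 31\right) 11 = 3 - \left(3 - 31\right) 11 = 3 - \left(-28\right) 11 = 3 - -308 = 3 + 308 = 311$)
$Z + j = 311 - \frac{3}{2165} = \frac{673312}{2165}$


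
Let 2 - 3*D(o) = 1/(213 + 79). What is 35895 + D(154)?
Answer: 31444603/876 ≈ 35896.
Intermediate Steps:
D(o) = 583/876 (D(o) = ⅔ - 1/(3*(213 + 79)) = ⅔ - ⅓/292 = ⅔ - ⅓*1/292 = ⅔ - 1/876 = 583/876)
35895 + D(154) = 35895 + 583/876 = 31444603/876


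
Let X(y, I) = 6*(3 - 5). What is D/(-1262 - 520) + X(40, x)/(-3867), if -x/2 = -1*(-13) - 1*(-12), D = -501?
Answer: 217639/765666 ≈ 0.28425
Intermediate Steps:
x = -50 (x = -2*(-1*(-13) - 1*(-12)) = -2*(13 + 12) = -2*25 = -50)
X(y, I) = -12 (X(y, I) = 6*(-2) = -12)
D/(-1262 - 520) + X(40, x)/(-3867) = -501/(-1262 - 520) - 12/(-3867) = -501/(-1782) - 12*(-1/3867) = -501*(-1/1782) + 4/1289 = 167/594 + 4/1289 = 217639/765666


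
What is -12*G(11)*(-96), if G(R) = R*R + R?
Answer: 152064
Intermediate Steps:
G(R) = R + R**2 (G(R) = R**2 + R = R + R**2)
-12*G(11)*(-96) = -132*(1 + 11)*(-96) = -132*12*(-96) = -12*132*(-96) = -1584*(-96) = 152064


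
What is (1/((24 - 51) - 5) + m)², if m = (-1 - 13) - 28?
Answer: 1809025/1024 ≈ 1766.6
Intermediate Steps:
m = -42 (m = -14 - 28 = -42)
(1/((24 - 51) - 5) + m)² = (1/((24 - 51) - 5) - 42)² = (1/(-27 - 5) - 42)² = (1/(-32) - 42)² = (-1/32 - 42)² = (-1345/32)² = 1809025/1024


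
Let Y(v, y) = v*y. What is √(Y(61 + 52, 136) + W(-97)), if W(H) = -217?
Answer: √15151 ≈ 123.09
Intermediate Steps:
√(Y(61 + 52, 136) + W(-97)) = √((61 + 52)*136 - 217) = √(113*136 - 217) = √(15368 - 217) = √15151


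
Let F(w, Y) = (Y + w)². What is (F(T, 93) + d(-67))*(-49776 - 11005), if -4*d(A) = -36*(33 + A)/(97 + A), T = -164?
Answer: -1528885274/5 ≈ -3.0578e+8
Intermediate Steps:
d(A) = 9*(33 + A)/(97 + A) (d(A) = -(-9)/((97 + A)/(33 + A)) = -(-9)*(33 + A)/(97 + A) = 9*(33 + A)/(97 + A))
(F(T, 93) + d(-67))*(-49776 - 11005) = ((93 - 164)² + 9*(33 - 67)/(97 - 67))*(-49776 - 11005) = ((-71)² + 9*(-34)/30)*(-60781) = (5041 + 9*(1/30)*(-34))*(-60781) = (5041 - 51/5)*(-60781) = (25154/5)*(-60781) = -1528885274/5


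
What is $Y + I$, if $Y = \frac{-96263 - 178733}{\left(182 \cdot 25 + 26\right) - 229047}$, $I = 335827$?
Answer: $\frac{75383697513}{224471} \approx 3.3583 \cdot 10^{5}$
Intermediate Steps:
$Y = \frac{274996}{224471}$ ($Y = - \frac{274996}{\left(4550 + 26\right) - 229047} = - \frac{274996}{4576 - 229047} = - \frac{274996}{-224471} = \left(-274996\right) \left(- \frac{1}{224471}\right) = \frac{274996}{224471} \approx 1.2251$)
$Y + I = \frac{274996}{224471} + 335827 = \frac{75383697513}{224471}$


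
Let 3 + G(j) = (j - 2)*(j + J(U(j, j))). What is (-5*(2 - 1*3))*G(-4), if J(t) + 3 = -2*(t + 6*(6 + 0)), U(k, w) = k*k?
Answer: 3315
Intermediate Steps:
U(k, w) = k**2
J(t) = -75 - 2*t (J(t) = -3 - 2*(t + 6*(6 + 0)) = -3 - 2*(t + 6*6) = -3 - 2*(t + 36) = -3 - 2*(36 + t) = -3 + (-72 - 2*t) = -75 - 2*t)
G(j) = -3 + (-2 + j)*(-75 + j - 2*j**2) (G(j) = -3 + (j - 2)*(j + (-75 - 2*j**2)) = -3 + (-2 + j)*(-75 + j - 2*j**2))
(-5*(2 - 1*3))*G(-4) = (-5*(2 - 1*3))*(147 - 77*(-4) - 2*(-4)**3 + 5*(-4)**2) = (-5*(2 - 3))*(147 + 308 - 2*(-64) + 5*16) = (-5*(-1))*(147 + 308 + 128 + 80) = 5*663 = 3315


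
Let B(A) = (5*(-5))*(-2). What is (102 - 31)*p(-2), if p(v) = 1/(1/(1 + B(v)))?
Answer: 3621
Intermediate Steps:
B(A) = 50 (B(A) = -25*(-2) = 50)
p(v) = 51 (p(v) = 1/(1/(1 + 50)) = 1/(1/51) = 51)
(102 - 31)*p(-2) = (102 - 31)*51 = 71*51 = 3621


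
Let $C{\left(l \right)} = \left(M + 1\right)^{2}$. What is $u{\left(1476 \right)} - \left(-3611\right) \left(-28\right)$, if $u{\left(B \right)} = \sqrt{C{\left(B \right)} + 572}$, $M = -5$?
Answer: $-101108 + 14 \sqrt{3} \approx -1.0108 \cdot 10^{5}$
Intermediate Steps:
$C{\left(l \right)} = 16$ ($C{\left(l \right)} = \left(-5 + 1\right)^{2} = \left(-4\right)^{2} = 16$)
$u{\left(B \right)} = 14 \sqrt{3}$ ($u{\left(B \right)} = \sqrt{16 + 572} = \sqrt{588} = 14 \sqrt{3}$)
$u{\left(1476 \right)} - \left(-3611\right) \left(-28\right) = 14 \sqrt{3} - \left(-3611\right) \left(-28\right) = 14 \sqrt{3} - 101108 = -101108 + 14 \sqrt{3}$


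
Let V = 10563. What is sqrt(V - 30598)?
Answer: I*sqrt(20035) ≈ 141.54*I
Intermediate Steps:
sqrt(V - 30598) = sqrt(10563 - 30598) = sqrt(-20035) = I*sqrt(20035)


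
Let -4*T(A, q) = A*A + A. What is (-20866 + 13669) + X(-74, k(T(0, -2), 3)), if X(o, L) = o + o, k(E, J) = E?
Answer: -7345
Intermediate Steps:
T(A, q) = -A/4 - A**2/4 (T(A, q) = -(A*A + A)/4 = -(A**2 + A)/4 = -(A + A**2)/4 = -A/4 - A**2/4)
X(o, L) = 2*o
(-20866 + 13669) + X(-74, k(T(0, -2), 3)) = (-20866 + 13669) + 2*(-74) = -7197 - 148 = -7345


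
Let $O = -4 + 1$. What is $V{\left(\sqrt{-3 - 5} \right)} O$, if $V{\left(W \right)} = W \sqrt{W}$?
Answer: $- 12 \sqrt[4]{2} i^{\frac{3}{2}} \approx 10.091 - 10.091 i$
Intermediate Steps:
$V{\left(W \right)} = W^{\frac{3}{2}}$
$O = -3$
$V{\left(\sqrt{-3 - 5} \right)} O = \left(\sqrt{-3 - 5}\right)^{\frac{3}{2}} \left(-3\right) = \left(\sqrt{-8}\right)^{\frac{3}{2}} \left(-3\right) = \left(2 i \sqrt{2}\right)^{\frac{3}{2}} \left(-3\right) = 4 \sqrt[4]{2} i^{\frac{3}{2}} \left(-3\right) = - 12 \sqrt[4]{2} i^{\frac{3}{2}}$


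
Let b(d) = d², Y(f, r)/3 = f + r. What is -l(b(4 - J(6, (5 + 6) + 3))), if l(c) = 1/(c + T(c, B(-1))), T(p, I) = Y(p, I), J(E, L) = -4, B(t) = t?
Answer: -1/253 ≈ -0.0039526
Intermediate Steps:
Y(f, r) = 3*f + 3*r (Y(f, r) = 3*(f + r) = 3*f + 3*r)
T(p, I) = 3*I + 3*p (T(p, I) = 3*p + 3*I = 3*I + 3*p)
l(c) = 1/(-3 + 4*c) (l(c) = 1/(c + (3*(-1) + 3*c)) = 1/(c + (-3 + 3*c)) = 1/(-3 + 4*c))
-l(b(4 - J(6, (5 + 6) + 3))) = -1/(-3 + 4*(4 - 1*(-4))²) = -1/(-3 + 4*(4 + 4)²) = -1/(-3 + 4*8²) = -1/(-3 + 4*64) = -1/(-3 + 256) = -1/253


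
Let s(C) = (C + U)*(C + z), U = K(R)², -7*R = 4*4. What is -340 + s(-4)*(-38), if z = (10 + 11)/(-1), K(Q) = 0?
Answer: -4140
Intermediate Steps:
R = -16/7 (R = -4*4/7 = -⅐*16 = -16/7 ≈ -2.2857)
z = -21 (z = 21*(-1) = -21)
U = 0 (U = 0² = 0)
s(C) = C*(-21 + C) (s(C) = (C + 0)*(C - 21) = C*(-21 + C))
-340 + s(-4)*(-38) = -340 - 4*(-21 - 4)*(-38) = -340 - 4*(-25)*(-38) = -340 + 100*(-38) = -340 - 3800 = -4140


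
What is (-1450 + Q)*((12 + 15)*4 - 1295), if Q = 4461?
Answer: -3574057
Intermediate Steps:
(-1450 + Q)*((12 + 15)*4 - 1295) = (-1450 + 4461)*((12 + 15)*4 - 1295) = 3011*(27*4 - 1295) = 3011*(108 - 1295) = 3011*(-1187) = -3574057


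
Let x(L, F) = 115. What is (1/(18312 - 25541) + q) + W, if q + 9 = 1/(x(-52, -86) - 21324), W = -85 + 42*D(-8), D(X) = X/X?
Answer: -7972661210/153319861 ≈ -52.000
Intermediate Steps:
D(X) = 1
W = -43 (W = -85 + 42*1 = -85 + 42 = -43)
q = -190882/21209 (q = -9 + 1/(115 - 21324) = -9 + 1/(-21209) = -9 - 1/21209 = -190882/21209 ≈ -9.0000)
(1/(18312 - 25541) + q) + W = (1/(18312 - 25541) - 190882/21209) - 43 = (1/(-7229) - 190882/21209) - 43 = (-1/7229 - 190882/21209) - 43 = -1379907187/153319861 - 43 = -7972661210/153319861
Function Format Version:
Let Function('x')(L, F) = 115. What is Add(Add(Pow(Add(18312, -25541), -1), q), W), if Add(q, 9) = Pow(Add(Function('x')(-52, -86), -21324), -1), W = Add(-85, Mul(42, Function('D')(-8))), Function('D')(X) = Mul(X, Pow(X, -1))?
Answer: Rational(-7972661210, 153319861) ≈ -52.000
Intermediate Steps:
Function('D')(X) = 1
W = -43 (W = Add(-85, Mul(42, 1)) = Add(-85, 42) = -43)
q = Rational(-190882, 21209) (q = Add(-9, Pow(Add(115, -21324), -1)) = Add(-9, Pow(-21209, -1)) = Add(-9, Rational(-1, 21209)) = Rational(-190882, 21209) ≈ -9.0000)
Add(Add(Pow(Add(18312, -25541), -1), q), W) = Add(Add(Pow(Add(18312, -25541), -1), Rational(-190882, 21209)), -43) = Add(Add(Pow(-7229, -1), Rational(-190882, 21209)), -43) = Add(Add(Rational(-1, 7229), Rational(-190882, 21209)), -43) = Add(Rational(-1379907187, 153319861), -43) = Rational(-7972661210, 153319861)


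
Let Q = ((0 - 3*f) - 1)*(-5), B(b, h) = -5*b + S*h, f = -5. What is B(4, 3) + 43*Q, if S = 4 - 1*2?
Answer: -3024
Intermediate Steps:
S = 2 (S = 4 - 2 = 2)
B(b, h) = -5*b + 2*h
Q = -70 (Q = ((0 - 3*(-5)) - 1)*(-5) = ((0 + 15) - 1)*(-5) = (15 - 1)*(-5) = 14*(-5) = -70)
B(4, 3) + 43*Q = (-5*4 + 2*3) + 43*(-70) = (-20 + 6) - 3010 = -14 - 3010 = -3024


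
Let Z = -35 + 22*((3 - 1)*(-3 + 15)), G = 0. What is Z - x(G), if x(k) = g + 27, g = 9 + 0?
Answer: 457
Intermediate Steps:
g = 9
x(k) = 36 (x(k) = 9 + 27 = 36)
Z = 493 (Z = -35 + 22*(2*12) = -35 + 22*24 = -35 + 528 = 493)
Z - x(G) = 493 - 1*36 = 493 - 36 = 457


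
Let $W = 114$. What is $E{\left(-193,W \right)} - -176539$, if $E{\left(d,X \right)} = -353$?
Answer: $176186$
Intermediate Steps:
$E{\left(-193,W \right)} - -176539 = -353 - -176539 = -353 + 176539 = 176186$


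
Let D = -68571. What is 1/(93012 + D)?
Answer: 1/24441 ≈ 4.0915e-5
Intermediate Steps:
1/(93012 + D) = 1/(93012 - 68571) = 1/24441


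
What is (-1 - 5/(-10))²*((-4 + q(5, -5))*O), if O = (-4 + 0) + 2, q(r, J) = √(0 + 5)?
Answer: 2 - √5/2 ≈ 0.88197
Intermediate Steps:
q(r, J) = √5
O = -2 (O = -4 + 2 = -2)
(-1 - 5/(-10))²*((-4 + q(5, -5))*O) = (-1 - 5/(-10))²*((-4 + √5)*(-2)) = (-1 - 5*(-⅒))²*(8 - 2*√5) = (-1 + ½)²*(8 - 2*√5) = (-½)²*(8 - 2*√5) = (8 - 2*√5)/4 = 2 - √5/2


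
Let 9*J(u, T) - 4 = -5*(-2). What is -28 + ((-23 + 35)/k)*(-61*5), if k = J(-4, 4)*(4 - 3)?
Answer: -16666/7 ≈ -2380.9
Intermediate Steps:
J(u, T) = 14/9 (J(u, T) = 4/9 + (-5*(-2))/9 = 4/9 + (1/9)*10 = 4/9 + 10/9 = 14/9)
k = 14/9 (k = 14*(4 - 3)/9 = (14/9)*1 = 14/9 ≈ 1.5556)
-28 + ((-23 + 35)/k)*(-61*5) = -28 + ((-23 + 35)/(14/9))*(-61*5) = -28 + (12*(9/14))*(-305) = -28 + (54/7)*(-305) = -28 - 16470/7 = -16666/7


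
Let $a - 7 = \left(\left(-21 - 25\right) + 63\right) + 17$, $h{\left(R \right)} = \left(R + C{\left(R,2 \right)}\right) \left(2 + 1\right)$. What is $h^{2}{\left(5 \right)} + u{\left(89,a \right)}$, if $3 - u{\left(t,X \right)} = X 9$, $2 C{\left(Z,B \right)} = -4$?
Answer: $-285$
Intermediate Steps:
$C{\left(Z,B \right)} = -2$ ($C{\left(Z,B \right)} = \frac{1}{2} \left(-4\right) = -2$)
$h{\left(R \right)} = -6 + 3 R$ ($h{\left(R \right)} = \left(R - 2\right) \left(2 + 1\right) = \left(-2 + R\right) 3 = -6 + 3 R$)
$a = 41$ ($a = 7 + \left(\left(\left(-21 - 25\right) + 63\right) + 17\right) = 7 + \left(\left(-46 + 63\right) + 17\right) = 7 + \left(17 + 17\right) = 7 + 34 = 41$)
$u{\left(t,X \right)} = 3 - 9 X$ ($u{\left(t,X \right)} = 3 - X 9 = 3 - 9 X$)
$h^{2}{\left(5 \right)} + u{\left(89,a \right)} = \left(-6 + 3 \cdot 5\right)^{2} + \left(3 - 369\right) = \left(-6 + 15\right)^{2} + \left(3 - 369\right) = 9^{2} - 366 = 81 - 366 = -285$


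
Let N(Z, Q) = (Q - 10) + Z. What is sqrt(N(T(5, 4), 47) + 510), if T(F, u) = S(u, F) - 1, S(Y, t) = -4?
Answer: sqrt(542) ≈ 23.281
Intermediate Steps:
T(F, u) = -5 (T(F, u) = -4 - 1 = -5)
N(Z, Q) = -10 + Q + Z (N(Z, Q) = (-10 + Q) + Z = -10 + Q + Z)
sqrt(N(T(5, 4), 47) + 510) = sqrt((-10 + 47 - 5) + 510) = sqrt(32 + 510) = sqrt(542)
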